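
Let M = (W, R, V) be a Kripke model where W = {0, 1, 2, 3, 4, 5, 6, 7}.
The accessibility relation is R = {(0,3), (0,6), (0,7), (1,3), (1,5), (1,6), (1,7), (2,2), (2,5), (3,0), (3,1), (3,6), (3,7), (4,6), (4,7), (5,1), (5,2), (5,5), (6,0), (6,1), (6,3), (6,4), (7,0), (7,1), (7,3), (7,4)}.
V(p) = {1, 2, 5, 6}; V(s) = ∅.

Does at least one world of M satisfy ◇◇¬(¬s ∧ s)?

Let φ = ◇◇¬(¬s ∧ s). Evaluate φ at each world:
  0 (successors {3, 6, 7}): φ is true.
  1 (successors {3, 5, 6, 7}): φ is true.
  2 (successors {2, 5}): φ is true.
  3 (successors {0, 1, 6, 7}): φ is true.
  4 (successors {6, 7}): φ is true.
  5 (successors {1, 2, 5}): φ is true.
  6 (successors {0, 1, 3, 4}): φ is true.
  7 (successors {0, 1, 3, 4}): φ is true.
Detail at 0 (witness):
  At 0: ◇◇¬(¬s ∧ s) requires ◇¬(¬s ∧ s) at some successor in {3, 6, 7}.
    ◇¬(¬s ∧ s) holds at 3, so ◇◇¬(¬s ∧ s) is true at 0.
      At 3: ◇¬(¬s ∧ s) requires ¬(¬s ∧ s) at some successor in {0, 1, 6, 7}.
        ¬(¬s ∧ s) holds at 0, so ◇¬(¬s ∧ s) is true at 3.

Yes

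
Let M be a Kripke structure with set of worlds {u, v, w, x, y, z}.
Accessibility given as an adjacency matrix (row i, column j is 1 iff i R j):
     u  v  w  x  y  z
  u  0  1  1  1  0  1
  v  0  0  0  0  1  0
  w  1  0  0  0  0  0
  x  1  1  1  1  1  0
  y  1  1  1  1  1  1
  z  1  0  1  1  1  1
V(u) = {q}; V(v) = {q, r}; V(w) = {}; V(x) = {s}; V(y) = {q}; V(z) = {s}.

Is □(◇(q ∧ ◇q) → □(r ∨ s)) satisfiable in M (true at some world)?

Let φ = □(◇(q ∧ ◇q) → □(r ∨ s)). Evaluate φ at each world:
  u (successors {v, w, x, z}): φ is false.
  v (successors {y}): φ is false.
  w (successors {u}): φ is false.
  x (successors {u, v, w, x, y}): φ is false.
  y (successors {u, v, w, x, y, z}): φ is false.
  z (successors {u, w, x, y, z}): φ is false.
For instance, at u:
  At u: □(◇(q ∧ ◇q) → □(r ∨ s)) requires ◇(q ∧ ◇q) → □(r ∨ s) at every successor {v, w, x, z}.
    ◇(q ∧ ◇q) → □(r ∨ s) fails at v, so □(◇(q ∧ ◇q) → □(r ∨ s)) is false at u.
      At v: ◇(q ∧ ◇q) is true, □(r ∨ s) is false, so ◇(q ∧ ◇q) → □(r ∨ s) is false.

No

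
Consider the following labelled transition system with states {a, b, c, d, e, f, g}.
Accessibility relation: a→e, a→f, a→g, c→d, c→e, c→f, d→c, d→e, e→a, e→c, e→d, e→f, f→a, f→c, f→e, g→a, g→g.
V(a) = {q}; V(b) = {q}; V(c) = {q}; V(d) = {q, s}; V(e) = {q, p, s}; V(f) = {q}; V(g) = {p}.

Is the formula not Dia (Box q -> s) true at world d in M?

Recall that Box ψ holds at a world iff ψ holds at every accessible world, and Dia ψ holds iff ψ holds at some accessible world.
At d: Dia (Box q -> s) is true, so not Dia (Box q -> s) is false.
  At d: Dia (Box q -> s) requires Box q -> s at some successor in {c, e}.
    Box q -> s holds at e, so Dia (Box q -> s) is true at d.
      At e: Box q is true, s is true, so Box q -> s is true.

No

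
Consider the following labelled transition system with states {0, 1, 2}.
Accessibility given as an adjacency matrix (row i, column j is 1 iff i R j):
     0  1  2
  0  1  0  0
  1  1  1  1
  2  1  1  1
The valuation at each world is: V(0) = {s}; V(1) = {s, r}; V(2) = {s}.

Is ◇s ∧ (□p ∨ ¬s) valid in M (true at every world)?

Let φ = ◇s ∧ (□p ∨ ¬s). Evaluate φ at each world:
  0 (successors {0}): φ is false.
  1 (successors {0, 1, 2}): φ is false.
  2 (successors {0, 1, 2}): φ is false.
Detail at 0 (counterexample):
  At 0: ◇s is true, □p ∨ ¬s is false, so ◇s ∧ (□p ∨ ¬s) is false.
    At 0: ◇s requires s at some successor in {0}.
      s holds at 0, so ◇s is true at 0.
    At 0: □p is false, ¬s is false, so □p ∨ ¬s is false.
      At 0: □p requires p at every successor {0}.
        p fails at 0, so □p is false at 0.

No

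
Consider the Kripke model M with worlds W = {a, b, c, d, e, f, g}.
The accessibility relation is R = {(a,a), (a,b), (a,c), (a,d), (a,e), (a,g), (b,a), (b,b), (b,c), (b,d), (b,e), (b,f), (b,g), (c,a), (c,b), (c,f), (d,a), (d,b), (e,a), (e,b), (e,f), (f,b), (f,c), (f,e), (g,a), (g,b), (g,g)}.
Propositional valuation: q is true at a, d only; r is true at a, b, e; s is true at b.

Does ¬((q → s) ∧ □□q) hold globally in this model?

Yes

Let φ = ¬((q → s) ∧ □□q). Evaluate φ at each world:
  a (successors {a, b, c, d, e, g}): φ is true.
  b (successors {a, b, c, d, e, f, g}): φ is true.
  c (successors {a, b, f}): φ is true.
  d (successors {a, b}): φ is true.
  e (successors {a, b, f}): φ is true.
  f (successors {b, c, e}): φ is true.
  g (successors {a, b, g}): φ is true.
For instance, at e:
  At e: (q → s) ∧ □□q is false, so ¬((q → s) ∧ □□q) is true.
    At e: q → s is true, □□q is false, so (q → s) ∧ □□q is false.
      At e: □□q requires □q at every successor {a, b, f}.
        □q fails at a, so □□q is false at e.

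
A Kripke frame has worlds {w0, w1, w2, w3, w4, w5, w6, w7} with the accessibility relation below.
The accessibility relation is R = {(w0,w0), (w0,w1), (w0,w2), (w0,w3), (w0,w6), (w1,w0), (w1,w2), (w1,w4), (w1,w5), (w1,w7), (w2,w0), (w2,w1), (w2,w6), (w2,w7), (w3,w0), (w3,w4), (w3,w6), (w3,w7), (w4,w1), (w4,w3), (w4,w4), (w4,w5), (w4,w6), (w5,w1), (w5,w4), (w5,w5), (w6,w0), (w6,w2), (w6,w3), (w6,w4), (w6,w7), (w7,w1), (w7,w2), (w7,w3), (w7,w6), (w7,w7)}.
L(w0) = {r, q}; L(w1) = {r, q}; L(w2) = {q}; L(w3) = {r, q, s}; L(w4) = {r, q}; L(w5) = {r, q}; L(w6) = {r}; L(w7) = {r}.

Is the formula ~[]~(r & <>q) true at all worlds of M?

Let φ = ~[]~(r & <>q). Evaluate φ at each world:
  w0 (successors {w0, w1, w2, w3, w6}): φ is true.
  w1 (successors {w0, w2, w4, w5, w7}): φ is true.
  w2 (successors {w0, w1, w6, w7}): φ is true.
  w3 (successors {w0, w4, w6, w7}): φ is true.
  w4 (successors {w1, w3, w4, w5, w6}): φ is true.
  w5 (successors {w1, w4, w5}): φ is true.
  w6 (successors {w0, w2, w3, w4, w7}): φ is true.
  w7 (successors {w1, w2, w3, w6, w7}): φ is true.
For instance, at w3:
  At w3: []~(r & <>q) is false, so ~[]~(r & <>q) is true.
    At w3: []~(r & <>q) requires ~(r & <>q) at every successor {w0, w4, w6, w7}.
      ~(r & <>q) fails at w0, so []~(r & <>q) is false at w3.

Yes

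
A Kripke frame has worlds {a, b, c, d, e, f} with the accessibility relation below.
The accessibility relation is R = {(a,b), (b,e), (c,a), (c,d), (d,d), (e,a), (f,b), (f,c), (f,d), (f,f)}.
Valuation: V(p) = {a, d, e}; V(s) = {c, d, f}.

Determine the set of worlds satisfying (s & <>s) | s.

c, d, f

Let φ = (s & <>s) | s. Evaluate φ at each world:
  a (successors {b}): φ is false.
  b (successors {e}): φ is false.
  c (successors {a, d}): φ is true.
  d (successors {d}): φ is true.
  e (successors {a}): φ is false.
  f (successors {b, c, d, f}): φ is true.
For instance, at b:
  At b: s & <>s is false, s is false, so (s & <>s) | s is false.
    At b: s is false, <>s is false, so s & <>s is false.
      At b: <>s requires s at some successor in {e}.
        At e: s is false.
      So <>s is false at b.
Satisfying worlds: {c, d, f}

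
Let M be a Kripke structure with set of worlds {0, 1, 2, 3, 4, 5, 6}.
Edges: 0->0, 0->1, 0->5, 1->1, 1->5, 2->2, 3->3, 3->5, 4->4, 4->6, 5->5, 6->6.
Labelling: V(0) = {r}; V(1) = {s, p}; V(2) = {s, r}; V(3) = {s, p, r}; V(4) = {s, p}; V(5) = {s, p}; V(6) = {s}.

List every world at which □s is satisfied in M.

Recall that □ψ holds at a world iff ψ holds at every accessible world, and ◇ψ holds iff ψ holds at some accessible world.
Let φ = □s. Evaluate φ at each world:
  0 (successors {0, 1, 5}): φ is false.
  1 (successors {1, 5}): φ is true.
  2 (successors {2}): φ is true.
  3 (successors {3, 5}): φ is true.
  4 (successors {4, 6}): φ is true.
  5 (successors {5}): φ is true.
  6 (successors {6}): φ is true.
For instance, at 6:
  At 6: □s requires s at every successor {6}.
    At 6: s is true.
  So □s is true at 6.
Satisfying worlds: {1, 2, 3, 4, 5, 6}

1, 2, 3, 4, 5, 6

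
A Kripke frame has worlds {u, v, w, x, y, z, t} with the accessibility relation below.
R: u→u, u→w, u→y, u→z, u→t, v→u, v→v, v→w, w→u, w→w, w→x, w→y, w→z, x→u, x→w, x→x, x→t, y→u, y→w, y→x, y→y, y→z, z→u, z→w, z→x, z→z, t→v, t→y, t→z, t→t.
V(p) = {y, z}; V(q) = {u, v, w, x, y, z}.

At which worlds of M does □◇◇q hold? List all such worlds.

u, v, w, x, y, z, t

Let φ = □◇◇q. Evaluate φ at each world:
  u (successors {u, w, y, z, t}): φ is true.
  v (successors {u, v, w}): φ is true.
  w (successors {u, w, x, y, z}): φ is true.
  x (successors {u, w, x, t}): φ is true.
  y (successors {u, w, x, y, z}): φ is true.
  z (successors {u, w, x, z}): φ is true.
  t (successors {v, y, z, t}): φ is true.
For instance, at y:
  At y: □◇◇q requires ◇◇q at every successor {u, w, x, y, z}.
    At u: ◇◇q is true.
    At w: ◇◇q is true.
    At x: ◇◇q is true.
    At y: ◇◇q is true.
    At z: ◇◇q is true.
  So □◇◇q is true at y.
Satisfying worlds: {u, v, w, x, y, z, t}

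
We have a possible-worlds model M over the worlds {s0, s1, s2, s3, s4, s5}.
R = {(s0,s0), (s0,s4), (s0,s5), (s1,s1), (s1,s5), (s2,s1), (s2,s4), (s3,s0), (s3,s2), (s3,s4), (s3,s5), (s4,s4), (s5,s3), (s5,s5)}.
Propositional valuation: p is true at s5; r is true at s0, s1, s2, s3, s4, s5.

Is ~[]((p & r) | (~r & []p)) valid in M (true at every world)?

Let φ = ~[]((p & r) | (~r & []p)). Evaluate φ at each world:
  s0 (successors {s0, s4, s5}): φ is true.
  s1 (successors {s1, s5}): φ is true.
  s2 (successors {s1, s4}): φ is true.
  s3 (successors {s0, s2, s4, s5}): φ is true.
  s4 (successors {s4}): φ is true.
  s5 (successors {s3, s5}): φ is true.
For instance, at s1:
  At s1: []((p & r) | (~r & []p)) is false, so ~[]((p & r) | (~r & []p)) is true.
    At s1: []((p & r) | (~r & []p)) requires (p & r) | (~r & []p) at every successor {s1, s5}.
      (p & r) | (~r & []p) fails at s1, so []((p & r) | (~r & []p)) is false at s1.

Yes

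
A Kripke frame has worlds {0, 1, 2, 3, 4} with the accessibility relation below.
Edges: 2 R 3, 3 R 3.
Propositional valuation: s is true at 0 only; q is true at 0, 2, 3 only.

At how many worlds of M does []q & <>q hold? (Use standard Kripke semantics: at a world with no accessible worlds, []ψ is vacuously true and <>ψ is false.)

2

Let φ = []q & <>q. Evaluate φ at each world:
  0 (successors ∅): φ is false.
  1 (successors ∅): φ is false.
  2 (successors {3}): φ is true.
  3 (successors {3}): φ is true.
  4 (successors ∅): φ is false.
For instance, at 2:
  At 2: []q is true, <>q is true, so []q & <>q is true.
    At 2: []q requires q at every successor {3}.
      At 3: q is true.
    So []q is true at 2.
    At 2: <>q requires q at some successor in {3}.
      q holds at 3, so <>q is true at 2.
Satisfying worlds: {2, 3}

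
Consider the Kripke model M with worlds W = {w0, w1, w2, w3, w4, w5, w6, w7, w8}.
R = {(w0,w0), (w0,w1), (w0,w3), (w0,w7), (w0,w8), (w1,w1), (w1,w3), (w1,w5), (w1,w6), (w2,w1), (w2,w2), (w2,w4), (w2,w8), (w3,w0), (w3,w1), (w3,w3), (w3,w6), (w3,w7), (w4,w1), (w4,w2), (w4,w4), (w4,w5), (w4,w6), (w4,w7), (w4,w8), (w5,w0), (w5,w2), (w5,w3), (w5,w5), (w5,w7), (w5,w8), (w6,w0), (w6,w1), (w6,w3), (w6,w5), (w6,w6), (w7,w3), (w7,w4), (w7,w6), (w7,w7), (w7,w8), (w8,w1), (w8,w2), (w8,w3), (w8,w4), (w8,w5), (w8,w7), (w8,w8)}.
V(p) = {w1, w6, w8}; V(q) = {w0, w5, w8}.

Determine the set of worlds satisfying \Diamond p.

w0, w1, w2, w3, w4, w5, w6, w7, w8

Let φ = \Diamond p. Evaluate φ at each world:
  w0 (successors {w0, w1, w3, w7, w8}): φ is true.
  w1 (successors {w1, w3, w5, w6}): φ is true.
  w2 (successors {w1, w2, w4, w8}): φ is true.
  w3 (successors {w0, w1, w3, w6, w7}): φ is true.
  w4 (successors {w1, w2, w4, w5, w6, w7, w8}): φ is true.
  w5 (successors {w0, w2, w3, w5, w7, w8}): φ is true.
  w6 (successors {w0, w1, w3, w5, w6}): φ is true.
  w7 (successors {w3, w4, w6, w7, w8}): φ is true.
  w8 (successors {w1, w2, w3, w4, w5, w7, w8}): φ is true.
For instance, at w1:
  At w1: \Diamond p requires p at some successor in {w1, w3, w5, w6}.
    p holds at w1, so \Diamond p is true at w1.
Satisfying worlds: {w0, w1, w2, w3, w4, w5, w6, w7, w8}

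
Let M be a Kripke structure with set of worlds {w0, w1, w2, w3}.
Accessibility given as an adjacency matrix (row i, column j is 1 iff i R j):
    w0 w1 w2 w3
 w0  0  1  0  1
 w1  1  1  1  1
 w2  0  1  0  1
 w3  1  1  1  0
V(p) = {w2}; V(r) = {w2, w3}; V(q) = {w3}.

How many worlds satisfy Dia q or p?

3

Recall that Dia ψ holds at a world iff ψ holds at some accessible world.
Let φ = Dia q or p. Evaluate φ at each world:
  w0 (successors {w1, w3}): φ is true.
  w1 (successors {w0, w1, w2, w3}): φ is true.
  w2 (successors {w1, w3}): φ is true.
  w3 (successors {w0, w1, w2}): φ is false.
For instance, at w1:
  At w1: Dia q is true, p is false, so Dia q or p is true.
    At w1: Dia q requires q at some successor in {w0, w1, w2, w3}.
      q holds at w3, so Dia q is true at w1.
Satisfying worlds: {w0, w1, w2}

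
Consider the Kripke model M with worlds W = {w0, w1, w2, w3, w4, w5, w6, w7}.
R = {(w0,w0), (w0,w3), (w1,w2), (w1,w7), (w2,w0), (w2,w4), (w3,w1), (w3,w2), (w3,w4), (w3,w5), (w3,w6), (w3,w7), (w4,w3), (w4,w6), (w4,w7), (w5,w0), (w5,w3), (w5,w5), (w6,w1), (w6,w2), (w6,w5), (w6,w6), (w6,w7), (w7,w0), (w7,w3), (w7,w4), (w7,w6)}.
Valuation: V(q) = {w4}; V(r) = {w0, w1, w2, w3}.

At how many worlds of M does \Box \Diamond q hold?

1

Let φ = \Box \Diamond q. Evaluate φ at each world:
  w0 (successors {w0, w3}): φ is false.
  w1 (successors {w2, w7}): φ is true.
  w2 (successors {w0, w4}): φ is false.
  w3 (successors {w1, w2, w4, w5, w6, w7}): φ is false.
  w4 (successors {w3, w6, w7}): φ is false.
  w5 (successors {w0, w3, w5}): φ is false.
  w6 (successors {w1, w2, w5, w6, w7}): φ is false.
  w7 (successors {w0, w3, w4, w6}): φ is false.
For instance, at w5:
  At w5: \Box \Diamond q requires \Diamond q at every successor {w0, w3, w5}.
    \Diamond q fails at w0, so \Box \Diamond q is false at w5.
      At w0: \Diamond q requires q at some successor in {w0, w3}.
        At w0: q is false.
        At w3: q is false.
      So \Diamond q is false at w0.
Satisfying worlds: {w1}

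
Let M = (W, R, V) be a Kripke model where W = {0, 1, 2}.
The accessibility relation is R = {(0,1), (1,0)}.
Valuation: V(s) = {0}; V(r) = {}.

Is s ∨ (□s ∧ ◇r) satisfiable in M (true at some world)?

Yes

Let φ = s ∨ (□s ∧ ◇r). Evaluate φ at each world:
  0 (successors {1}): φ is true.
  1 (successors {0}): φ is false.
  2 (successors ∅): φ is false.
Detail at 0 (witness):
  At 0: s is true, □s ∧ ◇r is false, so s ∨ (□s ∧ ◇r) is true.
    At 0: □s is false, ◇r is false, so □s ∧ ◇r is false.
      At 0: □s requires s at every successor {1}.
        s fails at 1, so □s is false at 0.
      At 0: ◇r requires r at some successor in {1}.
        At 1: r is false.
      So ◇r is false at 0.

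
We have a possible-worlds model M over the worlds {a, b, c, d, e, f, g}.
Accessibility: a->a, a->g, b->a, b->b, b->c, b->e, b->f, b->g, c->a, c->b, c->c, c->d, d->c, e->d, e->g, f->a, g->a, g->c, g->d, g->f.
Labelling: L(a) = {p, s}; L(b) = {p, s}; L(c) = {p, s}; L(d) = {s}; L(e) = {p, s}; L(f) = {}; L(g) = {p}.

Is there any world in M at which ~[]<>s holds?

Let φ = ~[]<>s. Evaluate φ at each world:
  a (successors {a, g}): φ is false.
  b (successors {a, b, c, e, f, g}): φ is false.
  c (successors {a, b, c, d}): φ is false.
  d (successors {c}): φ is false.
  e (successors {d, g}): φ is false.
  f (successors {a}): φ is false.
  g (successors {a, c, d, f}): φ is false.
For instance, at f:
  At f: []<>s is true, so ~[]<>s is false.
    At f: []<>s requires <>s at every successor {a}.
      At a: <>s is true.
    So []<>s is true at f.

No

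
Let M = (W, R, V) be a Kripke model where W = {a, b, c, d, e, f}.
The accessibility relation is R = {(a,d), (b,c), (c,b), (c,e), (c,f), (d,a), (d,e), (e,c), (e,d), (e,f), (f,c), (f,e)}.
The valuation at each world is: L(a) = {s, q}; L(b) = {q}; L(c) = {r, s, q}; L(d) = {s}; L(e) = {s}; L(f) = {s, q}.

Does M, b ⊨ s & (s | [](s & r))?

At b: s is false, s | [](s & r) is true, so s & (s | [](s & r)) is false.
  At b: s is false, [](s & r) is true, so s | [](s & r) is true.
    At b: [](s & r) requires s & r at every successor {c}.
      At c: s & r is true.
    So [](s & r) is true at b.

No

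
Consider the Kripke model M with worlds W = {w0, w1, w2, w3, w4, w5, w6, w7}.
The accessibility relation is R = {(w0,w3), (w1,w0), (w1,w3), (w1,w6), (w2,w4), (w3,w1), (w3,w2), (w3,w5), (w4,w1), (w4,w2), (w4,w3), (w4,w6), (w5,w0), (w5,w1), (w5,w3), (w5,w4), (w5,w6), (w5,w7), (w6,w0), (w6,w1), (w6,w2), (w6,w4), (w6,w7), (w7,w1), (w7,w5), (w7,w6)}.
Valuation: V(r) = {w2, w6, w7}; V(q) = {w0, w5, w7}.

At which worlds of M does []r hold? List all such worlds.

Let φ = []r. Evaluate φ at each world:
  w0 (successors {w3}): φ is false.
  w1 (successors {w0, w3, w6}): φ is false.
  w2 (successors {w4}): φ is false.
  w3 (successors {w1, w2, w5}): φ is false.
  w4 (successors {w1, w2, w3, w6}): φ is false.
  w5 (successors {w0, w1, w3, w4, w6, w7}): φ is false.
  w6 (successors {w0, w1, w2, w4, w7}): φ is false.
  w7 (successors {w1, w5, w6}): φ is false.
For instance, at w2:
  At w2: []r requires r at every successor {w4}.
    r fails at w4, so []r is false at w2.
Satisfying worlds: none.

none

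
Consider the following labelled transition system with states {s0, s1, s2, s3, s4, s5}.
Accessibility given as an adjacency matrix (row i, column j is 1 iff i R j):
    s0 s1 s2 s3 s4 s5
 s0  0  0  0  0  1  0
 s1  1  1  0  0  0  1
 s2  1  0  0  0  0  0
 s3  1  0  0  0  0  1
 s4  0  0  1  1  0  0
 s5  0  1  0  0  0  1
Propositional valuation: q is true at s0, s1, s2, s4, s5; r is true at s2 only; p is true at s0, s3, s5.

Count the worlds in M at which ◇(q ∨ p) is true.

6

Let φ = ◇(q ∨ p). Evaluate φ at each world:
  s0 (successors {s4}): φ is true.
  s1 (successors {s0, s1, s5}): φ is true.
  s2 (successors {s0}): φ is true.
  s3 (successors {s0, s5}): φ is true.
  s4 (successors {s2, s3}): φ is true.
  s5 (successors {s1, s5}): φ is true.
For instance, at s0:
  At s0: ◇(q ∨ p) requires q ∨ p at some successor in {s4}.
    q ∨ p holds at s4, so ◇(q ∨ p) is true at s0.
Satisfying worlds: {s0, s1, s2, s3, s4, s5}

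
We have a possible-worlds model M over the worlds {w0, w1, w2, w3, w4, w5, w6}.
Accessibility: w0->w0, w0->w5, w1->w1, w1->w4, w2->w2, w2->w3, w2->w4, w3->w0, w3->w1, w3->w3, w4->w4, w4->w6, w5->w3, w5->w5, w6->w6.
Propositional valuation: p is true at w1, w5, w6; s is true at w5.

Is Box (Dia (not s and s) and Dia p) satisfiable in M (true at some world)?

No

Let φ = Box (Dia (not s and s) and Dia p). Evaluate φ at each world:
  w0 (successors {w0, w5}): φ is false.
  w1 (successors {w1, w4}): φ is false.
  w2 (successors {w2, w3, w4}): φ is false.
  w3 (successors {w0, w1, w3}): φ is false.
  w4 (successors {w4, w6}): φ is false.
  w5 (successors {w3, w5}): φ is false.
  w6 (successors {w6}): φ is false.
For instance, at w3:
  At w3: Box (Dia (not s and s) and Dia p) requires Dia (not s and s) and Dia p at every successor {w0, w1, w3}.
    Dia (not s and s) and Dia p fails at w0, so Box (Dia (not s and s) and Dia p) is false at w3.
      At w0: Dia (not s and s) is false, Dia p is true, so Dia (not s and s) and Dia p is false.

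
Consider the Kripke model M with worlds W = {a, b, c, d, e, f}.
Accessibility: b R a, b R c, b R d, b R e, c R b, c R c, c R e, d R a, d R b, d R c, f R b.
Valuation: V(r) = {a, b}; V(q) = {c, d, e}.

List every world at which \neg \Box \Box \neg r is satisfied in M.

Let φ = \neg \Box \Box \neg r. Evaluate φ at each world:
  a (successors ∅): φ is false.
  b (successors {a, c, d, e}): φ is true.
  c (successors {b, c, e}): φ is true.
  d (successors {a, b, c}): φ is true.
  e (successors ∅): φ is false.
  f (successors {b}): φ is true.
For instance, at f:
  At f: \Box \Box \neg r is false, so \neg \Box \Box \neg r is true.
    At f: \Box \Box \neg r requires \Box \neg r at every successor {b}.
      \Box \neg r fails at b, so \Box \Box \neg r is false at f.
Satisfying worlds: {b, c, d, f}

b, c, d, f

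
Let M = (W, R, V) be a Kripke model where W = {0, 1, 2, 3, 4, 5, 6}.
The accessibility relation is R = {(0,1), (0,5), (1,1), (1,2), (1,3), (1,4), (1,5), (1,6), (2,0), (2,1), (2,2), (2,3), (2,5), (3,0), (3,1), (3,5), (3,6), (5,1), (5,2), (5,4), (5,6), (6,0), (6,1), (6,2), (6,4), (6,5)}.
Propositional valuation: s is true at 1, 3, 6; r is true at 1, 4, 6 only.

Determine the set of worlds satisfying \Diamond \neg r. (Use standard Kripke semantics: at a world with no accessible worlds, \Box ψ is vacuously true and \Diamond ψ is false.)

0, 1, 2, 3, 5, 6

Recall that \Diamond ψ holds at a world iff ψ holds at some accessible world.
Let φ = \Diamond \neg r. Evaluate φ at each world:
  0 (successors {1, 5}): φ is true.
  1 (successors {1, 2, 3, 4, 5, 6}): φ is true.
  2 (successors {0, 1, 2, 3, 5}): φ is true.
  3 (successors {0, 1, 5, 6}): φ is true.
  4 (successors ∅): φ is false.
  5 (successors {1, 2, 4, 6}): φ is true.
  6 (successors {0, 1, 2, 4, 5}): φ is true.
For instance, at 3:
  At 3: \Diamond \neg r requires \neg r at some successor in {0, 1, 5, 6}.
    \neg r holds at 0, so \Diamond \neg r is true at 3.
Satisfying worlds: {0, 1, 2, 3, 5, 6}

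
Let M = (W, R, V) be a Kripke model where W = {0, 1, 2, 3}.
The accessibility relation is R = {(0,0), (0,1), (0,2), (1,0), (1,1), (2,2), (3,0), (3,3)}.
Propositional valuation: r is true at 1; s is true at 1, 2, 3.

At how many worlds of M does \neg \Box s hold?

3

Let φ = \neg \Box s. Evaluate φ at each world:
  0 (successors {0, 1, 2}): φ is true.
  1 (successors {0, 1}): φ is true.
  2 (successors {2}): φ is false.
  3 (successors {0, 3}): φ is true.
For instance, at 2:
  At 2: \Box s is true, so \neg \Box s is false.
    At 2: \Box s requires s at every successor {2}.
      At 2: s is true.
    So \Box s is true at 2.
Satisfying worlds: {0, 1, 3}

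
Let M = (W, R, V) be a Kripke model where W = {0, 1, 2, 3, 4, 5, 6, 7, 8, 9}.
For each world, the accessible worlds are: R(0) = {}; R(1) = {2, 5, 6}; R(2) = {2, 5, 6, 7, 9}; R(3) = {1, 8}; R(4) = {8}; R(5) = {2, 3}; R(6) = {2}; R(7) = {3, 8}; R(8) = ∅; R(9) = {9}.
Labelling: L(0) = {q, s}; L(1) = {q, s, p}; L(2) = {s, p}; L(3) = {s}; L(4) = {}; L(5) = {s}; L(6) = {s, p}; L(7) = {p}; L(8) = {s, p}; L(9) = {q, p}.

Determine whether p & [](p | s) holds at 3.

No

At 3: p is false, [](p | s) is true, so p & [](p | s) is false.
  At 3: [](p | s) requires p | s at every successor {1, 8}.
    At 1: p | s is true.
    At 8: p | s is true.
  So [](p | s) is true at 3.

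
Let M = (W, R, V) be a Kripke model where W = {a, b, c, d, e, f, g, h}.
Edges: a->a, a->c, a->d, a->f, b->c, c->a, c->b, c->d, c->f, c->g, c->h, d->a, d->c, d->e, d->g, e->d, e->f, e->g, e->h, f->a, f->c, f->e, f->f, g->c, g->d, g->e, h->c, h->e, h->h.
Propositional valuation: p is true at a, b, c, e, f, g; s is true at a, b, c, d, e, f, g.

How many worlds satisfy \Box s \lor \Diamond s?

8

Let φ = \Box s \lor \Diamond s. Evaluate φ at each world:
  a (successors {a, c, d, f}): φ is true.
  b (successors {c}): φ is true.
  c (successors {a, b, d, f, g, h}): φ is true.
  d (successors {a, c, e, g}): φ is true.
  e (successors {d, f, g, h}): φ is true.
  f (successors {a, c, e, f}): φ is true.
  g (successors {c, d, e}): φ is true.
  h (successors {c, e, h}): φ is true.
For instance, at b:
  At b: \Box s is true, \Diamond s is true, so \Box s \lor \Diamond s is true.
    At b: \Box s requires s at every successor {c}.
      At c: s is true.
    So \Box s is true at b.
    At b: \Diamond s requires s at some successor in {c}.
      s holds at c, so \Diamond s is true at b.
Satisfying worlds: {a, b, c, d, e, f, g, h}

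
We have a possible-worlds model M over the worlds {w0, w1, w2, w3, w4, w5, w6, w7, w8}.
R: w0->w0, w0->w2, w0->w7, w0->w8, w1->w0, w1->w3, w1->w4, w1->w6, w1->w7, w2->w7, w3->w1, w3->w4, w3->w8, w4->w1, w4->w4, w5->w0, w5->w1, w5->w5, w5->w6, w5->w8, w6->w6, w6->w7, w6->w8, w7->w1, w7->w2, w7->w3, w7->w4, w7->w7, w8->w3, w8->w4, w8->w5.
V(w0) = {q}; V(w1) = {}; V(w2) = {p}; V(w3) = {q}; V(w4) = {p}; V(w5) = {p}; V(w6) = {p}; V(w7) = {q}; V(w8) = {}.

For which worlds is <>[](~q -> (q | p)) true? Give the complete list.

Recall that []ψ holds at a world iff ψ holds at every accessible world, and <>ψ holds iff ψ holds at some accessible world.
Let φ = <>[](~q -> (q | p)). Evaluate φ at each world:
  w0 (successors {w0, w2, w7, w8}): φ is true.
  w1 (successors {w0, w3, w4, w6, w7}): φ is false.
  w2 (successors {w7}): φ is false.
  w3 (successors {w1, w4, w8}): φ is true.
  w4 (successors {w1, w4}): φ is true.
  w5 (successors {w0, w1, w5, w6, w8}): φ is true.
  w6 (successors {w6, w7, w8}): φ is true.
  w7 (successors {w1, w2, w3, w4, w7}): φ is true.
  w8 (successors {w3, w4, w5}): φ is false.
For instance, at w6:
  At w6: <>[](~q -> (q | p)) requires [](~q -> (q | p)) at some successor in {w6, w7, w8}.
    [](~q -> (q | p)) holds at w8, so <>[](~q -> (q | p)) is true at w6.
      At w8: [](~q -> (q | p)) requires ~q -> (q | p) at every successor {w3, w4, w5}.
        At w3: ~q -> (q | p) is true.
        At w4: ~q -> (q | p) is true.
        At w5: ~q -> (q | p) is true.
      So [](~q -> (q | p)) is true at w8.
Satisfying worlds: {w0, w3, w4, w5, w6, w7}

w0, w3, w4, w5, w6, w7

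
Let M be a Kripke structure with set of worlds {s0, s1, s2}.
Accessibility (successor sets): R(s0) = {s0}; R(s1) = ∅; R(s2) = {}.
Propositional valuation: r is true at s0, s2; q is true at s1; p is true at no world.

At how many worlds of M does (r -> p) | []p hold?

2

Let φ = (r -> p) | []p. Evaluate φ at each world:
  s0 (successors {s0}): φ is false.
  s1 (successors ∅): φ is true.
  s2 (successors ∅): φ is true.
For instance, at s0:
  At s0: r -> p is false, []p is false, so (r -> p) | []p is false.
    At s0: []p requires p at every successor {s0}.
      p fails at s0, so []p is false at s0.
Satisfying worlds: {s1, s2}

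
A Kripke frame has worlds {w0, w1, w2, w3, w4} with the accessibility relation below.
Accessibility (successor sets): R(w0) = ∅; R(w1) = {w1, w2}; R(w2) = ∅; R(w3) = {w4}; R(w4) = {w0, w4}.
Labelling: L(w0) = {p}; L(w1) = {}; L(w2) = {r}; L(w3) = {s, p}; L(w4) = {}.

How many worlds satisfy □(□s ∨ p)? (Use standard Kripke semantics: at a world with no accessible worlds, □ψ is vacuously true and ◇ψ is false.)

2

Let φ = □(□s ∨ p). Evaluate φ at each world:
  w0 (successors ∅): φ is true.
  w1 (successors {w1, w2}): φ is false.
  w2 (successors ∅): φ is true.
  w3 (successors {w4}): φ is false.
  w4 (successors {w0, w4}): φ is false.
For instance, at w3:
  At w3: □(□s ∨ p) requires □s ∨ p at every successor {w4}.
    □s ∨ p fails at w4, so □(□s ∨ p) is false at w3.
      At w4: □s is false, p is false, so □s ∨ p is false.
Satisfying worlds: {w0, w2}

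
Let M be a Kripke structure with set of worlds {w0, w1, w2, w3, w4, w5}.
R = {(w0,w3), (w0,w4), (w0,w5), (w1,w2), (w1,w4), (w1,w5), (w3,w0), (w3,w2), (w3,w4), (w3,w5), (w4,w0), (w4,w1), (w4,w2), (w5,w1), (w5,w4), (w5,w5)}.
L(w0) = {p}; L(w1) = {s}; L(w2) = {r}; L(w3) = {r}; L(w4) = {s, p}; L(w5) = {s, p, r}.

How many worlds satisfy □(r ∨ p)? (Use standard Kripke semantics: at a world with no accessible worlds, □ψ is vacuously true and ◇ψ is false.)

Let φ = □(r ∨ p). Evaluate φ at each world:
  w0 (successors {w3, w4, w5}): φ is true.
  w1 (successors {w2, w4, w5}): φ is true.
  w2 (successors ∅): φ is true.
  w3 (successors {w0, w2, w4, w5}): φ is true.
  w4 (successors {w0, w1, w2}): φ is false.
  w5 (successors {w1, w4, w5}): φ is false.
For instance, at w3:
  At w3: □(r ∨ p) requires r ∨ p at every successor {w0, w2, w4, w5}.
    At w0: r ∨ p is true.
    At w2: r ∨ p is true.
    At w4: r ∨ p is true.
    At w5: r ∨ p is true.
  So □(r ∨ p) is true at w3.
Satisfying worlds: {w0, w1, w2, w3}

4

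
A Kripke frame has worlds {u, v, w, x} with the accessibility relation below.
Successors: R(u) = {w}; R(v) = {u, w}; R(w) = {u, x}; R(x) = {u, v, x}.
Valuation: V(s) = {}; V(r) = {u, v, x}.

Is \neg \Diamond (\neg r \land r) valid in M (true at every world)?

Let φ = \neg \Diamond (\neg r \land r). Evaluate φ at each world:
  u (successors {w}): φ is true.
  v (successors {u, w}): φ is true.
  w (successors {u, x}): φ is true.
  x (successors {u, v, x}): φ is true.
For instance, at x:
  At x: \Diamond (\neg r \land r) is false, so \neg \Diamond (\neg r \land r) is true.
    At x: \Diamond (\neg r \land r) requires \neg r \land r at some successor in {u, v, x}.
      At u: \neg r \land r is false.
      At v: \neg r \land r is false.
      At x: \neg r \land r is false.
    So \Diamond (\neg r \land r) is false at x.

Yes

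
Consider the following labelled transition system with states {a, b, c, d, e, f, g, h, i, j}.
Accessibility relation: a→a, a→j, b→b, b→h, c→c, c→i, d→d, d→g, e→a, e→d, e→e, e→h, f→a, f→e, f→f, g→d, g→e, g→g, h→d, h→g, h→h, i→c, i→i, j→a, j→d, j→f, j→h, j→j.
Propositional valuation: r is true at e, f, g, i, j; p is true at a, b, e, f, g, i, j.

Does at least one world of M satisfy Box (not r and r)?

No

Recall that Box ψ holds at a world iff ψ holds at every accessible world, and Dia ψ holds iff ψ holds at some accessible world.
Let φ = Box (not r and r). Evaluate φ at each world:
  a (successors {a, j}): φ is false.
  b (successors {b, h}): φ is false.
  c (successors {c, i}): φ is false.
  d (successors {d, g}): φ is false.
  e (successors {a, d, e, h}): φ is false.
  f (successors {a, e, f}): φ is false.
  g (successors {d, e, g}): φ is false.
  h (successors {d, g, h}): φ is false.
  i (successors {c, i}): φ is false.
  j (successors {a, d, f, h, j}): φ is false.
For instance, at j:
  At j: Box (not r and r) requires not r and r at every successor {a, d, f, h, j}.
    not r and r fails at a, so Box (not r and r) is false at j.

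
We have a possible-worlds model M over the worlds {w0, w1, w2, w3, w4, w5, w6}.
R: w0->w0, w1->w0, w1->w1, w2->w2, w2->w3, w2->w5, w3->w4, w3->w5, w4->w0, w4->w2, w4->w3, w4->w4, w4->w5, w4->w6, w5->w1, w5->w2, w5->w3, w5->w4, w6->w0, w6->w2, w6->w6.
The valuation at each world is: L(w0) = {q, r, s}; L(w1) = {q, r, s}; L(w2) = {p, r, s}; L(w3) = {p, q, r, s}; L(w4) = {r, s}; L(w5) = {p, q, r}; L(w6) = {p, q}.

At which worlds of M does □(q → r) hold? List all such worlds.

w0, w1, w2, w3, w5

Let φ = □(q → r). Evaluate φ at each world:
  w0 (successors {w0}): φ is true.
  w1 (successors {w0, w1}): φ is true.
  w2 (successors {w2, w3, w5}): φ is true.
  w3 (successors {w4, w5}): φ is true.
  w4 (successors {w0, w2, w3, w4, w5, w6}): φ is false.
  w5 (successors {w1, w2, w3, w4}): φ is true.
  w6 (successors {w0, w2, w6}): φ is false.
For instance, at w4:
  At w4: □(q → r) requires q → r at every successor {w0, w2, w3, w4, w5, w6}.
    q → r fails at w6, so □(q → r) is false at w4.
Satisfying worlds: {w0, w1, w2, w3, w5}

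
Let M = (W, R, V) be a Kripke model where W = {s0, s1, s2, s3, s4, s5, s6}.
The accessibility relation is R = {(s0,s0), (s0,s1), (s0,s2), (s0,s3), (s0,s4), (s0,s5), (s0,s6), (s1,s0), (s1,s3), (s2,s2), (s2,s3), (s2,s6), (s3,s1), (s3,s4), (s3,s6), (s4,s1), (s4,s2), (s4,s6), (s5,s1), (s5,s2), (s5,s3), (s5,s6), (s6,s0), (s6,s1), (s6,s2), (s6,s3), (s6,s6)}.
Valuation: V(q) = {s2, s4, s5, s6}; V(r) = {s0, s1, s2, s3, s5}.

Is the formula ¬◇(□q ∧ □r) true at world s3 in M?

Recall that □ψ holds at a world iff ψ holds at every accessible world, and ◇ψ holds iff ψ holds at some accessible world.
At s3: ◇(□q ∧ □r) is false, so ¬◇(□q ∧ □r) is true.
  At s3: ◇(□q ∧ □r) requires □q ∧ □r at some successor in {s1, s4, s6}.
    At s1: □q ∧ □r is false.
    At s4: □q ∧ □r is false.
    At s6: □q ∧ □r is false.
  So ◇(□q ∧ □r) is false at s3.

Yes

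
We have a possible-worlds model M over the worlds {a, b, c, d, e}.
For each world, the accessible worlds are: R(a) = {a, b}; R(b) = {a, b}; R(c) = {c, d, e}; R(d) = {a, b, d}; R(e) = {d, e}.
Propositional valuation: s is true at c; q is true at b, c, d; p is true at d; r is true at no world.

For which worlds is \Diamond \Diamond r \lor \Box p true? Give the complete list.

Let φ = \Diamond \Diamond r \lor \Box p. Evaluate φ at each world:
  a (successors {a, b}): φ is false.
  b (successors {a, b}): φ is false.
  c (successors {c, d, e}): φ is false.
  d (successors {a, b, d}): φ is false.
  e (successors {d, e}): φ is false.
For instance, at d:
  At d: \Diamond \Diamond r is false, \Box p is false, so \Diamond \Diamond r \lor \Box p is false.
    At d: \Diamond \Diamond r requires \Diamond r at some successor in {a, b, d}.
      At a: \Diamond r is false.
      At b: \Diamond r is false.
      At d: \Diamond r is false.
    So \Diamond \Diamond r is false at d.
    At d: \Box p requires p at every successor {a, b, d}.
      p fails at a, so \Box p is false at d.
Satisfying worlds: none.

none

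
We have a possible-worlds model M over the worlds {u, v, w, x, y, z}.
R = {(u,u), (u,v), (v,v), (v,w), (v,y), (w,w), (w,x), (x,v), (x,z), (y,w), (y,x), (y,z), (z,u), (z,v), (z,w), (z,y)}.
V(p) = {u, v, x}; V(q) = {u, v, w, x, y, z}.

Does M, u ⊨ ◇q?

Yes

At u: ◇q requires q at some successor in {u, v}.
  q holds at u, so ◇q is true at u.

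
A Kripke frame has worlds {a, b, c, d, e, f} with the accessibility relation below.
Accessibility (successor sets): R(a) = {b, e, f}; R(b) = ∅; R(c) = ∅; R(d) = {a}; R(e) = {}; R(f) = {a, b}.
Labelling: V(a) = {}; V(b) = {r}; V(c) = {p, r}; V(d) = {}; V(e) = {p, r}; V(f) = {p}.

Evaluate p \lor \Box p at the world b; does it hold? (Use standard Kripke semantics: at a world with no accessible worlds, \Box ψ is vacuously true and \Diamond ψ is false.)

Yes

At b: p is false, \Box p is true, so p \lor \Box p is true.
  At b: no accessible worlds, so \Box p holds vacuously.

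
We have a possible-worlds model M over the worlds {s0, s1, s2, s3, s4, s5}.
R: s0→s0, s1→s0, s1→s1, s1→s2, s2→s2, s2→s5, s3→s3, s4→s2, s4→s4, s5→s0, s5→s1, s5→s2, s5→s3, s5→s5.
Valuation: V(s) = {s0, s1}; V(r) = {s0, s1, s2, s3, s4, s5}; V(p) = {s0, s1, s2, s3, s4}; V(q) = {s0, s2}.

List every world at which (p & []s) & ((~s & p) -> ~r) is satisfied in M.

Let φ = (p & []s) & ((~s & p) -> ~r). Evaluate φ at each world:
  s0 (successors {s0}): φ is true.
  s1 (successors {s0, s1, s2}): φ is false.
  s2 (successors {s2, s5}): φ is false.
  s3 (successors {s3}): φ is false.
  s4 (successors {s2, s4}): φ is false.
  s5 (successors {s0, s1, s2, s3, s5}): φ is false.
For instance, at s2:
  At s2: p & []s is false, (~s & p) -> ~r is false, so (p & []s) & ((~s & p) -> ~r) is false.
    At s2: p is true, []s is false, so p & []s is false.
      At s2: []s requires s at every successor {s2, s5}.
        s fails at s2, so []s is false at s2.
Satisfying worlds: {s0}

s0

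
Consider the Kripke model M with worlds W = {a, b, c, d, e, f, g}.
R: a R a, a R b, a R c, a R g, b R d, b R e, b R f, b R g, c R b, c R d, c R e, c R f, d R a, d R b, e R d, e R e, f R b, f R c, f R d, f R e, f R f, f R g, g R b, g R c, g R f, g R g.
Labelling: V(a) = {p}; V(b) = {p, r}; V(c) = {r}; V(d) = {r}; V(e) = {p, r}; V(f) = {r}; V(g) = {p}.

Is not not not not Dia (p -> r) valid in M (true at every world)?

Yes

Let φ = not not not not Dia (p -> r). Evaluate φ at each world:
  a (successors {a, b, c, g}): φ is true.
  b (successors {d, e, f, g}): φ is true.
  c (successors {b, d, e, f}): φ is true.
  d (successors {a, b}): φ is true.
  e (successors {d, e}): φ is true.
  f (successors {b, c, d, e, f, g}): φ is true.
  g (successors {b, c, f, g}): φ is true.
For instance, at g:
  At g: not not not Dia (p -> r) is false, so not not not not Dia (p -> r) is true.
    At g: not not Dia (p -> r) is true, so not not not Dia (p -> r) is false.
      At g: not Dia (p -> r) is false, so not not Dia (p -> r) is true.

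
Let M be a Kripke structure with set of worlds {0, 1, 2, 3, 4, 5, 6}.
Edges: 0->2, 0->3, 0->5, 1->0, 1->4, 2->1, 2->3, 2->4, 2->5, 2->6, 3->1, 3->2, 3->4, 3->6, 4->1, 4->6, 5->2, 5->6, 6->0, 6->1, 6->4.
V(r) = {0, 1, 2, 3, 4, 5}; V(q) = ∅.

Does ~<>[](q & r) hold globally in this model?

Let φ = ~<>[](q & r). Evaluate φ at each world:
  0 (successors {2, 3, 5}): φ is true.
  1 (successors {0, 4}): φ is true.
  2 (successors {1, 3, 4, 5, 6}): φ is true.
  3 (successors {1, 2, 4, 6}): φ is true.
  4 (successors {1, 6}): φ is true.
  5 (successors {2, 6}): φ is true.
  6 (successors {0, 1, 4}): φ is true.
For instance, at 1:
  At 1: <>[](q & r) is false, so ~<>[](q & r) is true.
    At 1: <>[](q & r) requires [](q & r) at some successor in {0, 4}.
      At 0: [](q & r) is false.
      At 4: [](q & r) is false.
    So <>[](q & r) is false at 1.

Yes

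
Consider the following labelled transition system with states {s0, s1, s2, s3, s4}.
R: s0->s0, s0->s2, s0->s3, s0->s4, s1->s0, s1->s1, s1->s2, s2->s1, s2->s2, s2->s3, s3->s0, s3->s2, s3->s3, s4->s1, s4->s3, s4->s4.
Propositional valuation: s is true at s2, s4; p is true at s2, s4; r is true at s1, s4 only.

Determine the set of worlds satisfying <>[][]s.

none

Let φ = <>[][]s. Evaluate φ at each world:
  s0 (successors {s0, s2, s3, s4}): φ is false.
  s1 (successors {s0, s1, s2}): φ is false.
  s2 (successors {s1, s2, s3}): φ is false.
  s3 (successors {s0, s2, s3}): φ is false.
  s4 (successors {s1, s3, s4}): φ is false.
For instance, at s2:
  At s2: <>[][]s requires [][]s at some successor in {s1, s2, s3}.
    At s1: [][]s is false.
    At s2: [][]s is false.
    At s3: [][]s is false.
  So <>[][]s is false at s2.
Satisfying worlds: none.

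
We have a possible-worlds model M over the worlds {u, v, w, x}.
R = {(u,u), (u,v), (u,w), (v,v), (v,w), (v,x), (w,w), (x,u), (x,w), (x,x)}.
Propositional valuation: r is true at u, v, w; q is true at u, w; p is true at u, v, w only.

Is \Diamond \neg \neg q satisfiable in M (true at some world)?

Recall that \Diamond ψ holds at a world iff ψ holds at some accessible world.
Let φ = \Diamond \neg \neg q. Evaluate φ at each world:
  u (successors {u, v, w}): φ is true.
  v (successors {v, w, x}): φ is true.
  w (successors {w}): φ is true.
  x (successors {u, w, x}): φ is true.
Detail at u (witness):
  At u: \Diamond \neg \neg q requires \neg \neg q at some successor in {u, v, w}.
    \neg \neg q holds at u, so \Diamond \neg \neg q is true at u.

Yes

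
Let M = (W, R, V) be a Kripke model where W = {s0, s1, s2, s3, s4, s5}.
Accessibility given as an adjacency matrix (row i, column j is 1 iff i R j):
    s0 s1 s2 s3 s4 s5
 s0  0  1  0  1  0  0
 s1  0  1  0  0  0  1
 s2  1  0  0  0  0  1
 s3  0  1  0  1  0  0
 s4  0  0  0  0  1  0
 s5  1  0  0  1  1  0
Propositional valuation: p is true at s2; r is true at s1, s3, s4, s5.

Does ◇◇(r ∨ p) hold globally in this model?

Yes

Recall that ◇ψ holds at a world iff ψ holds at some accessible world.
Let φ = ◇◇(r ∨ p). Evaluate φ at each world:
  s0 (successors {s1, s3}): φ is true.
  s1 (successors {s1, s5}): φ is true.
  s2 (successors {s0, s5}): φ is true.
  s3 (successors {s1, s3}): φ is true.
  s4 (successors {s4}): φ is true.
  s5 (successors {s0, s3, s4}): φ is true.
For instance, at s2:
  At s2: ◇◇(r ∨ p) requires ◇(r ∨ p) at some successor in {s0, s5}.
    ◇(r ∨ p) holds at s0, so ◇◇(r ∨ p) is true at s2.
      At s0: ◇(r ∨ p) requires r ∨ p at some successor in {s1, s3}.
        r ∨ p holds at s1, so ◇(r ∨ p) is true at s0.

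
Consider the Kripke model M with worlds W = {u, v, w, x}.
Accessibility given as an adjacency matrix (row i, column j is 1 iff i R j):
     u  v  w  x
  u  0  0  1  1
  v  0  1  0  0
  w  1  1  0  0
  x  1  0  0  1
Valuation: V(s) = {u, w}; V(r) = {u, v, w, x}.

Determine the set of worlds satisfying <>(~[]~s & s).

u, w, x

Recall that []ψ holds at a world iff ψ holds at every accessible world, and <>ψ holds iff ψ holds at some accessible world.
Let φ = <>(~[]~s & s). Evaluate φ at each world:
  u (successors {w, x}): φ is true.
  v (successors {v}): φ is false.
  w (successors {u, v}): φ is true.
  x (successors {u, x}): φ is true.
For instance, at v:
  At v: <>(~[]~s & s) requires ~[]~s & s at some successor in {v}.
    At v: ~[]~s & s is false.
  So <>(~[]~s & s) is false at v.
Satisfying worlds: {u, w, x}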